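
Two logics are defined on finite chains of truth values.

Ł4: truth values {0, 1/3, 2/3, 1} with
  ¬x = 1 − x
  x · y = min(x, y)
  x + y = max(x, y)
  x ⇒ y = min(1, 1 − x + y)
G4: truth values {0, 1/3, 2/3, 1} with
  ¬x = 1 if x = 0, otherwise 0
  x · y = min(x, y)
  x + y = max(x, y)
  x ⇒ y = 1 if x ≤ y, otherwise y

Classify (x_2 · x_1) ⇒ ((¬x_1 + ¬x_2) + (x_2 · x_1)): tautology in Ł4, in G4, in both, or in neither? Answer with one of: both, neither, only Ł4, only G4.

both

In Ł4: every assignment gives 1 — tautology.
In G4: every assignment gives 1 — tautology.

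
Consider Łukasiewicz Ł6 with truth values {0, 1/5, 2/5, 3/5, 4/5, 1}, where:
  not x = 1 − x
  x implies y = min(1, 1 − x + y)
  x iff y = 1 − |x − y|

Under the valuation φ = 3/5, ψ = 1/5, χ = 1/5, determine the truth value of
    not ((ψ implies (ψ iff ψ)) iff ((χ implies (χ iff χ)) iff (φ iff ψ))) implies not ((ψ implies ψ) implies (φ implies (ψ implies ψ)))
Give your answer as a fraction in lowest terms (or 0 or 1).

ψ iff ψ = 1/5 iff 1/5 = 1
ψ implies (ψ iff ψ) = 1/5 implies 1 = 1
χ iff χ = 1/5 iff 1/5 = 1
χ implies (χ iff χ) = 1/5 implies 1 = 1
φ iff ψ = 3/5 iff 1/5 = 3/5
(χ implies (χ iff χ)) iff (φ iff ψ) = 1 iff 3/5 = 3/5
(ψ implies (ψ iff ψ)) iff ((χ implies (χ iff χ)) iff (φ iff ψ)) = 1 iff 3/5 = 3/5
not ((ψ implies (ψ iff ψ)) iff ((χ implies (χ iff χ)) iff (φ iff ψ))) = not 3/5 = 2/5
ψ implies ψ = 1/5 implies 1/5 = 1
ψ implies ψ = 1/5 implies 1/5 = 1
φ implies (ψ implies ψ) = 3/5 implies 1 = 1
(ψ implies ψ) implies (φ implies (ψ implies ψ)) = 1 implies 1 = 1
not ((ψ implies ψ) implies (φ implies (ψ implies ψ))) = not 1 = 0
not ((ψ implies (ψ iff ψ)) iff ((χ implies (χ iff χ)) iff (φ iff ψ))) implies not ((ψ implies ψ) implies (φ implies (ψ implies ψ))) = 2/5 implies 0 = 3/5

3/5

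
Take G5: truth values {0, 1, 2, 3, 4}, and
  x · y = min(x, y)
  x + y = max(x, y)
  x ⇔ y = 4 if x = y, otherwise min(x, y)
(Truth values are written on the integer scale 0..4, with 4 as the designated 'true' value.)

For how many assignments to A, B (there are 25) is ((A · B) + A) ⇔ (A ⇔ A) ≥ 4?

5

value 4: 5 assignments (counts)
value 3: 5 assignments
value 2: 5 assignments
value 1: 5 assignments
value 0: 5 assignments
So 5 of the 25 assignments meet the threshold.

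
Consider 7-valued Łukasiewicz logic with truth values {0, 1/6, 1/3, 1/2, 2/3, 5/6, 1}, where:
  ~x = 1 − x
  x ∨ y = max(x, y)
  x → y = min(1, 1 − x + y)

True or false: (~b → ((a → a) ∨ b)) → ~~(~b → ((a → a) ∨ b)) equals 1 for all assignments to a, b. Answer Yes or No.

At a = 5/6, b = 2/3, for instance:
~b = ~2/3 = 1/3
a → a = 5/6 → 5/6 = 1
(a → a) ∨ b = 1 ∨ 2/3 = 1
~b → ((a → a) ∨ b) = 1/3 → 1 = 1
~(~b → ((a → a) ∨ b)) = ~1 = 0
~~(~b → ((a → a) ∨ b)) = ~0 = 1
(~b → ((a → a) ∨ b)) → ~~(~b → ((a → a) ∨ b)) = 1 → 1 = 1
and checking the remaining 48 assignments likewise gives ≥ 1 in every case.

Yes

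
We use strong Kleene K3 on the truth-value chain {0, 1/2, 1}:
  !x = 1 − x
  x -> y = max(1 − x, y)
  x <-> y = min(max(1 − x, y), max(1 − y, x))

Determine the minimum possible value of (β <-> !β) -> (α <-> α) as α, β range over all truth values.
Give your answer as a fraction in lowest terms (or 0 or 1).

Take α = 1/2, β = 1/2:
!β = !1/2 = 1/2
β <-> !β = 1/2 <-> 1/2 = 1/2
α <-> α = 1/2 <-> 1/2 = 1/2
(β <-> !β) -> (α <-> α) = 1/2 -> 1/2 = 1/2
No assignment yields a value below 1/2, so this is the minimum.

1/2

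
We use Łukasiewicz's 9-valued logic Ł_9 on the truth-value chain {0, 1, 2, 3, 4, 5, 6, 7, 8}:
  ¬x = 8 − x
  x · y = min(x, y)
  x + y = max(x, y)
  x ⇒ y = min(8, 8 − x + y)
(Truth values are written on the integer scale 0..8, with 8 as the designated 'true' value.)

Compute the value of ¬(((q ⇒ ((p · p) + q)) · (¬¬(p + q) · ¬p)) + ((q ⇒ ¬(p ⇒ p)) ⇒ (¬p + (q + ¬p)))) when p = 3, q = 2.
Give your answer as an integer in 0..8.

1

p · p = 3 · 3 = 3
(p · p) + q = 3 + 2 = 3
q ⇒ ((p · p) + q) = 2 ⇒ 3 = 8
p + q = 3 + 2 = 3
¬(p + q) = ¬3 = 5
¬¬(p + q) = ¬5 = 3
¬p = ¬3 = 5
¬¬(p + q) · ¬p = 3 · 5 = 3
(q ⇒ ((p · p) + q)) · (¬¬(p + q) · ¬p) = 8 · 3 = 3
p ⇒ p = 3 ⇒ 3 = 8
¬(p ⇒ p) = ¬8 = 0
q ⇒ ¬(p ⇒ p) = 2 ⇒ 0 = 6
¬p = ¬3 = 5
¬p = ¬3 = 5
q + ¬p = 2 + 5 = 5
¬p + (q + ¬p) = 5 + 5 = 5
(q ⇒ ¬(p ⇒ p)) ⇒ (¬p + (q + ¬p)) = 6 ⇒ 5 = 7
((q ⇒ ((p · p) + q)) · (¬¬(p + q) · ¬p)) + ((q ⇒ ¬(p ⇒ p)) ⇒ (¬p + (q + ¬p))) = 3 + 7 = 7
¬(((q ⇒ ((p · p) + q)) · (¬¬(p + q) · ¬p)) + ((q ⇒ ¬(p ⇒ p)) ⇒ (¬p + (q + ¬p)))) = ¬7 = 1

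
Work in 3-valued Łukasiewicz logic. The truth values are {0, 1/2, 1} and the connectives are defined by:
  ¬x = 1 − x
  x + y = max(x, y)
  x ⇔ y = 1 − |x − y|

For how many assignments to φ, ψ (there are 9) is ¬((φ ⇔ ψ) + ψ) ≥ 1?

1

φ = 0, ψ = 0 ↦ 0  <
φ = 0, ψ = 1/2 ↦ 1/2  <
φ = 0, ψ = 1 ↦ 0  <
φ = 1/2, ψ = 0 ↦ 1/2  <
φ = 1/2, ψ = 1/2 ↦ 0  <
φ = 1/2, ψ = 1 ↦ 0  <
φ = 1, ψ = 0 ↦ 1  ≥
φ = 1, ψ = 1/2 ↦ 1/2  <
φ = 1, ψ = 1 ↦ 0  <
So 1 of the 9 assignments meets the threshold.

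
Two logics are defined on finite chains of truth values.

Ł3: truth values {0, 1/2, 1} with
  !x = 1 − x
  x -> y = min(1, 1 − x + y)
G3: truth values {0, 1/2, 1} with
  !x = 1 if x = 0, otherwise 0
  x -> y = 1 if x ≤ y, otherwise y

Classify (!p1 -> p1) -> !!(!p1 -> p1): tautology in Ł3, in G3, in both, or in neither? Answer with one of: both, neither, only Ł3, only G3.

In Ł3: every assignment gives 1 — tautology.
In G3: every assignment gives 1 — tautology.

both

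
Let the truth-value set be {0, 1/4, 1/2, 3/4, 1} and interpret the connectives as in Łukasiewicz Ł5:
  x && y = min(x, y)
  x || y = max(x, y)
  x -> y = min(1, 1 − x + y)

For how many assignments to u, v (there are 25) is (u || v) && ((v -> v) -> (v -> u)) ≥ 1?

5

value 1: 5 assignments (counts)
value 3/4: 6 assignments
value 1/2: 7 assignments
value 1/4: 5 assignments
value 0: 2 assignments
So 5 of the 25 assignments meet the threshold.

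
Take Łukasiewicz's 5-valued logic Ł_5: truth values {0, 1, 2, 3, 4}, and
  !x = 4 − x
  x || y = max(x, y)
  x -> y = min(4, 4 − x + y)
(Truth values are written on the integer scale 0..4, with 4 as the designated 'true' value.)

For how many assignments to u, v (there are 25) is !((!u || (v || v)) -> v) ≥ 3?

3

value 4: 1 assignment (counts)
value 3: 2 assignments (counts)
value 2: 3 assignments
value 1: 4 assignments
value 0: 15 assignments
So 3 of the 25 assignments meet the threshold.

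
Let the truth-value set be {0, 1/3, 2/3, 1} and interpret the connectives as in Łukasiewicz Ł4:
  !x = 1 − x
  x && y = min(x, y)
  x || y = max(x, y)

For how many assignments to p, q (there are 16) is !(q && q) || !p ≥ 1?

7

p = 0, q = 0 ↦ 1  ≥
p = 0, q = 1/3 ↦ 1  ≥
p = 0, q = 2/3 ↦ 1  ≥
p = 0, q = 1 ↦ 1  ≥
p = 1/3, q = 0 ↦ 1  ≥
p = 1/3, q = 1/3 ↦ 2/3  <
p = 1/3, q = 2/3 ↦ 2/3  <
p = 1/3, q = 1 ↦ 2/3  <
p = 2/3, q = 0 ↦ 1  ≥
p = 2/3, q = 1/3 ↦ 2/3  <
p = 2/3, q = 2/3 ↦ 1/3  <
p = 2/3, q = 1 ↦ 1/3  <
p = 1, q = 0 ↦ 1  ≥
p = 1, q = 1/3 ↦ 2/3  <
p = 1, q = 2/3 ↦ 1/3  <
p = 1, q = 1 ↦ 0  <
So 7 of the 16 assignments meet the threshold.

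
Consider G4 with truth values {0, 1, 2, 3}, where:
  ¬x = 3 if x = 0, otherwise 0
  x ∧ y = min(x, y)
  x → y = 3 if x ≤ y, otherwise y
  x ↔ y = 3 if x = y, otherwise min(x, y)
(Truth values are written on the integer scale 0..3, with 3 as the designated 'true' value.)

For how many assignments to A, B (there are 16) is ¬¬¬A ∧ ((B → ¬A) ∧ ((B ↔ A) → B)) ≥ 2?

3

A = 0, B = 0 ↦ 0  <
A = 0, B = 1 ↦ 3  ≥
A = 0, B = 2 ↦ 3  ≥
A = 0, B = 3 ↦ 3  ≥
A = 1, B = 0 ↦ 0  <
A = 1, B = 1 ↦ 0  <
A = 1, B = 2 ↦ 0  <
A = 1, B = 3 ↦ 0  <
A = 2, B = 0 ↦ 0  <
A = 2, B = 1 ↦ 0  <
A = 2, B = 2 ↦ 0  <
A = 2, B = 3 ↦ 0  <
A = 3, B = 0 ↦ 0  <
A = 3, B = 1 ↦ 0  <
A = 3, B = 2 ↦ 0  <
A = 3, B = 3 ↦ 0  <
So 3 of the 16 assignments meet the threshold.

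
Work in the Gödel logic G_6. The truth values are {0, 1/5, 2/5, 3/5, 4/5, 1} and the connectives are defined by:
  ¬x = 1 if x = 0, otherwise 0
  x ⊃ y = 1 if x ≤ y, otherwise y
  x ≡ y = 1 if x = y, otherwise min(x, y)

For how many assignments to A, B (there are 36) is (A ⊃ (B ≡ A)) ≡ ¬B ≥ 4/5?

value 1: 1 assignment (counts)
value 0: 35 assignments
So 1 of the 36 assignments meets the threshold.

1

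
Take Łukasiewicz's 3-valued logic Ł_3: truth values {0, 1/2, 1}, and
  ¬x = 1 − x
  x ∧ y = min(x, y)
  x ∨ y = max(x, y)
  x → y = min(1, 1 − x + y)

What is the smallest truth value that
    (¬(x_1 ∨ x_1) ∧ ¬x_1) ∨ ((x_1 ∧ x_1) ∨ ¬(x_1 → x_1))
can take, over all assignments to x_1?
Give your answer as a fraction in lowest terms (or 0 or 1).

1/2

Take x_1 = 1/2:
x_1 ∨ x_1 = 1/2 ∨ 1/2 = 1/2
¬(x_1 ∨ x_1) = ¬1/2 = 1/2
¬x_1 = ¬1/2 = 1/2
¬(x_1 ∨ x_1) ∧ ¬x_1 = 1/2 ∧ 1/2 = 1/2
x_1 ∧ x_1 = 1/2 ∧ 1/2 = 1/2
x_1 → x_1 = 1/2 → 1/2 = 1
¬(x_1 → x_1) = ¬1 = 0
(x_1 ∧ x_1) ∨ ¬(x_1 → x_1) = 1/2 ∨ 0 = 1/2
(¬(x_1 ∨ x_1) ∧ ¬x_1) ∨ ((x_1 ∧ x_1) ∨ ¬(x_1 → x_1)) = 1/2 ∨ 1/2 = 1/2
No assignment yields a value below 1/2, so this is the minimum.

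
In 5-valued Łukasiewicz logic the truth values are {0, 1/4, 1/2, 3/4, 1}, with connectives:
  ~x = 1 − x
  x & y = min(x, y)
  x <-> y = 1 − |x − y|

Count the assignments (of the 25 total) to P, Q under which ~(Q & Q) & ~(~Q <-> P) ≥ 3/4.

value 1: 1 assignment (counts)
value 3/4: 2 assignments (counts)
value 1/2: 4 assignments
value 1/4: 9 assignments
value 0: 9 assignments
So 3 of the 25 assignments meet the threshold.

3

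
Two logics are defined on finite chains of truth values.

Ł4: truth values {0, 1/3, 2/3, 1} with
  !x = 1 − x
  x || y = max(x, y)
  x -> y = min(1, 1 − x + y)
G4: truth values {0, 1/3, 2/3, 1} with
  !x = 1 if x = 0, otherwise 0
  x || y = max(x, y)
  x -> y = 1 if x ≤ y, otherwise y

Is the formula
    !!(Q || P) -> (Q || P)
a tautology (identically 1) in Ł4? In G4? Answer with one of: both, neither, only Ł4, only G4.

In Ł4: every assignment gives 1 — tautology.
In G4: at P = 0, Q = 1/3 the value is 1/3 — not a tautology.

only Ł4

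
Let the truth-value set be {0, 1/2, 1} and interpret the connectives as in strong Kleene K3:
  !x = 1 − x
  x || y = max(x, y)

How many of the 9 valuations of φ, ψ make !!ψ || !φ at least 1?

5

φ = 0, ψ = 0 ↦ 1  ≥
φ = 0, ψ = 1/2 ↦ 1  ≥
φ = 0, ψ = 1 ↦ 1  ≥
φ = 1/2, ψ = 0 ↦ 1/2  <
φ = 1/2, ψ = 1/2 ↦ 1/2  <
φ = 1/2, ψ = 1 ↦ 1  ≥
φ = 1, ψ = 0 ↦ 0  <
φ = 1, ψ = 1/2 ↦ 1/2  <
φ = 1, ψ = 1 ↦ 1  ≥
So 5 of the 9 assignments meet the threshold.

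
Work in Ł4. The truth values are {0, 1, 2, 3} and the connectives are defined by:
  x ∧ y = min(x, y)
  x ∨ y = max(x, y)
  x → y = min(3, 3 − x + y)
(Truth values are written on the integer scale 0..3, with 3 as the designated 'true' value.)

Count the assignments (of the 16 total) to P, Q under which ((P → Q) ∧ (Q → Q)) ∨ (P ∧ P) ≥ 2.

16

P = 0, Q = 0 ↦ 3  ≥
P = 0, Q = 1 ↦ 3  ≥
P = 0, Q = 2 ↦ 3  ≥
P = 0, Q = 3 ↦ 3  ≥
P = 1, Q = 0 ↦ 2  ≥
P = 1, Q = 1 ↦ 3  ≥
P = 1, Q = 2 ↦ 3  ≥
P = 1, Q = 3 ↦ 3  ≥
P = 2, Q = 0 ↦ 2  ≥
P = 2, Q = 1 ↦ 2  ≥
P = 2, Q = 2 ↦ 3  ≥
P = 2, Q = 3 ↦ 3  ≥
P = 3, Q = 0 ↦ 3  ≥
P = 3, Q = 1 ↦ 3  ≥
P = 3, Q = 2 ↦ 3  ≥
P = 3, Q = 3 ↦ 3  ≥
So 16 of the 16 assignments meet the threshold.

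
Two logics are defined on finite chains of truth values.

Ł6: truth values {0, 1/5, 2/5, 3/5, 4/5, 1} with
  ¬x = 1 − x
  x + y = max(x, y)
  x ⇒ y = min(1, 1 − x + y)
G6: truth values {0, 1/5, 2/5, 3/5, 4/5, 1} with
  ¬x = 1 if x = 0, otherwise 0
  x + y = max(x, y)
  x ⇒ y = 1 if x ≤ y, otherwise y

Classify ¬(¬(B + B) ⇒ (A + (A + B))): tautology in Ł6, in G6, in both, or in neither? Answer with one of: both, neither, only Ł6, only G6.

In Ł6: at A = 0, B = 1/5 the value is 3/5 — not a tautology.
In G6: at A = 0, B = 1/5 the value is 0 — not a tautology.

neither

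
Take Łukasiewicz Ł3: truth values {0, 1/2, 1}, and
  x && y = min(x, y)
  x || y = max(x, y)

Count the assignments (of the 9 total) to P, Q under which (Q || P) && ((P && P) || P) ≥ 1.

P = 0, Q = 0 ↦ 0  <
P = 0, Q = 1/2 ↦ 0  <
P = 0, Q = 1 ↦ 0  <
P = 1/2, Q = 0 ↦ 1/2  <
P = 1/2, Q = 1/2 ↦ 1/2  <
P = 1/2, Q = 1 ↦ 1/2  <
P = 1, Q = 0 ↦ 1  ≥
P = 1, Q = 1/2 ↦ 1  ≥
P = 1, Q = 1 ↦ 1  ≥
So 3 of the 9 assignments meet the threshold.

3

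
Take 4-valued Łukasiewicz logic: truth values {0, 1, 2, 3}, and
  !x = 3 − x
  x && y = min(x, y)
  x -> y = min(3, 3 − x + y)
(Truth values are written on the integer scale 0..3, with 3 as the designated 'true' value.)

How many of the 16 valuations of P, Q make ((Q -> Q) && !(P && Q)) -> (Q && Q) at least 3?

7

P = 0, Q = 0 ↦ 0  <
P = 0, Q = 1 ↦ 1  <
P = 0, Q = 2 ↦ 2  <
P = 0, Q = 3 ↦ 3  ≥
P = 1, Q = 0 ↦ 0  <
P = 1, Q = 1 ↦ 2  <
P = 1, Q = 2 ↦ 3  ≥
P = 1, Q = 3 ↦ 3  ≥
P = 2, Q = 0 ↦ 0  <
P = 2, Q = 1 ↦ 2  <
P = 2, Q = 2 ↦ 3  ≥
P = 2, Q = 3 ↦ 3  ≥
P = 3, Q = 0 ↦ 0  <
P = 3, Q = 1 ↦ 2  <
P = 3, Q = 2 ↦ 3  ≥
P = 3, Q = 3 ↦ 3  ≥
So 7 of the 16 assignments meet the threshold.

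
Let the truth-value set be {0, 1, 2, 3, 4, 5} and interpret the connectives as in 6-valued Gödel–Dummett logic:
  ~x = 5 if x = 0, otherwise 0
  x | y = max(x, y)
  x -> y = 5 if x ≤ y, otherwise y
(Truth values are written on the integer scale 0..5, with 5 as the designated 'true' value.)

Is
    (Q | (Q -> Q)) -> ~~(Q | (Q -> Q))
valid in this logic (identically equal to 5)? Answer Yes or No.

Q = 0 ↦ 5
Q = 1 ↦ 5
Q = 2 ↦ 5
Q = 3 ↦ 5
Q = 4 ↦ 5
Q = 5 ↦ 5
Every assignment gives a value ≥ 5.

Yes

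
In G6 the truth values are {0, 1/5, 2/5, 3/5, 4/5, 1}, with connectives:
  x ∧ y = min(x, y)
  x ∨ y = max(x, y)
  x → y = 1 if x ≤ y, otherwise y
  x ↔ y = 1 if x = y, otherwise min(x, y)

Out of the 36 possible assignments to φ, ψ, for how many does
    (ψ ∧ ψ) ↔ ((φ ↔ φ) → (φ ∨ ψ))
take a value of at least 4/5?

value 1: 21 assignments (counts)
value 4/5: 1 assignment (counts)
value 3/5: 2 assignments
value 2/5: 3 assignments
value 1/5: 4 assignments
value 0: 5 assignments
So 22 of the 36 assignments meet the threshold.

22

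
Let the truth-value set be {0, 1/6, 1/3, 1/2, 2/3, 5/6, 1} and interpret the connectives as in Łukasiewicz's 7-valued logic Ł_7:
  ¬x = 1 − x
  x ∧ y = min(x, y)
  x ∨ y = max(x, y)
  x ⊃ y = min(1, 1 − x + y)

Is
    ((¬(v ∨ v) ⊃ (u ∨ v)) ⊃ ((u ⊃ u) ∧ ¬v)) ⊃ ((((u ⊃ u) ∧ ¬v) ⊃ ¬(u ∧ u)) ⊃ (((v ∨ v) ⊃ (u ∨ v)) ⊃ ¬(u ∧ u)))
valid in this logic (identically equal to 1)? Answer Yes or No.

No

Counterexample: take u = 1/6, v = 1/6.
v ∨ v = 1/6 ∨ 1/6 = 1/6
¬(v ∨ v) = ¬1/6 = 5/6
u ∨ v = 1/6 ∨ 1/6 = 1/6
¬(v ∨ v) ⊃ (u ∨ v) = 5/6 ⊃ 1/6 = 1/3
u ⊃ u = 1/6 ⊃ 1/6 = 1
¬v = ¬1/6 = 5/6
(u ⊃ u) ∧ ¬v = 1 ∧ 5/6 = 5/6
(¬(v ∨ v) ⊃ (u ∨ v)) ⊃ ((u ⊃ u) ∧ ¬v) = 1/3 ⊃ 5/6 = 1
u ⊃ u = 1/6 ⊃ 1/6 = 1
¬v = ¬1/6 = 5/6
(u ⊃ u) ∧ ¬v = 1 ∧ 5/6 = 5/6
u ∧ u = 1/6 ∧ 1/6 = 1/6
¬(u ∧ u) = ¬1/6 = 5/6
((u ⊃ u) ∧ ¬v) ⊃ ¬(u ∧ u) = 5/6 ⊃ 5/6 = 1
v ∨ v = 1/6 ∨ 1/6 = 1/6
u ∨ v = 1/6 ∨ 1/6 = 1/6
(v ∨ v) ⊃ (u ∨ v) = 1/6 ⊃ 1/6 = 1
u ∧ u = 1/6 ∧ 1/6 = 1/6
¬(u ∧ u) = ¬1/6 = 5/6
((v ∨ v) ⊃ (u ∨ v)) ⊃ ¬(u ∧ u) = 1 ⊃ 5/6 = 5/6
(((u ⊃ u) ∧ ¬v) ⊃ ¬(u ∧ u)) ⊃ (((v ∨ v) ⊃ (u ∨ v)) ⊃ ¬(u ∧ u)) = 1 ⊃ 5/6 = 5/6
((¬(v ∨ v) ⊃ (u ∨ v)) ⊃ ((u ⊃ u) ∧ ¬v)) ⊃ ((((u ⊃ u) ∧ ¬v) ⊃ ¬(u ∧ u)) ⊃ (((v ∨ v) ⊃ (u ∨ v)) ⊃ ¬(u ∧ u))) = 1 ⊃ 5/6 = 5/6
This gives 5/6 ≠ 1.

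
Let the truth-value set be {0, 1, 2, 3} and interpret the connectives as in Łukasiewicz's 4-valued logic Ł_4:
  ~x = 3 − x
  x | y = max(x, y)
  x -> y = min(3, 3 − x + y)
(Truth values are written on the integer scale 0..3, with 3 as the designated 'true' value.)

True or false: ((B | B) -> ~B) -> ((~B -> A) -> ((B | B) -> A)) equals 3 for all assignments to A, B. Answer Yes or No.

Yes

A = 0, B = 0 ↦ 3
A = 0, B = 1 ↦ 3
A = 0, B = 2 ↦ 3
A = 0, B = 3 ↦ 3
A = 1, B = 0 ↦ 3
A = 1, B = 1 ↦ 3
A = 1, B = 2 ↦ 3
A = 1, B = 3 ↦ 3
A = 2, B = 0 ↦ 3
A = 2, B = 1 ↦ 3
A = 2, B = 2 ↦ 3
A = 2, B = 3 ↦ 3
A = 3, B = 0 ↦ 3
A = 3, B = 1 ↦ 3
A = 3, B = 2 ↦ 3
A = 3, B = 3 ↦ 3
Every assignment gives a value ≥ 3.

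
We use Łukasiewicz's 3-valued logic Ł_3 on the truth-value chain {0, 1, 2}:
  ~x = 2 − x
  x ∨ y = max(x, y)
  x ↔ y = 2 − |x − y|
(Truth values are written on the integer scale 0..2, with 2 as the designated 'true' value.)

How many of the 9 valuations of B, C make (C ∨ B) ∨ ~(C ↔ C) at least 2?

B = 0, C = 0 ↦ 0  <
B = 0, C = 1 ↦ 1  <
B = 0, C = 2 ↦ 2  ≥
B = 1, C = 0 ↦ 1  <
B = 1, C = 1 ↦ 1  <
B = 1, C = 2 ↦ 2  ≥
B = 2, C = 0 ↦ 2  ≥
B = 2, C = 1 ↦ 2  ≥
B = 2, C = 2 ↦ 2  ≥
So 5 of the 9 assignments meet the threshold.

5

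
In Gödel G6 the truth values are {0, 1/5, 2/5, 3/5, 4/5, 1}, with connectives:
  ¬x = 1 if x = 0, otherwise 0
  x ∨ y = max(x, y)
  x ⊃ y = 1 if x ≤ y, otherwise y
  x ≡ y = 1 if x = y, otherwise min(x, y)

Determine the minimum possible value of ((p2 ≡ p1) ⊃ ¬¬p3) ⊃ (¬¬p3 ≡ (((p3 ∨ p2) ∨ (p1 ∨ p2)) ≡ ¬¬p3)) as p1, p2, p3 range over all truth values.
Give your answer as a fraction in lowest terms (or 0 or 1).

Take p1 = 0, p2 = 0, p3 = 1/5:
p2 ≡ p1 = 0 ≡ 0 = 1
¬p3 = ¬1/5 = 0
¬¬p3 = ¬0 = 1
(p2 ≡ p1) ⊃ ¬¬p3 = 1 ⊃ 1 = 1
¬p3 = ¬1/5 = 0
¬¬p3 = ¬0 = 1
p3 ∨ p2 = 1/5 ∨ 0 = 1/5
p1 ∨ p2 = 0 ∨ 0 = 0
(p3 ∨ p2) ∨ (p1 ∨ p2) = 1/5 ∨ 0 = 1/5
¬p3 = ¬1/5 = 0
¬¬p3 = ¬0 = 1
((p3 ∨ p2) ∨ (p1 ∨ p2)) ≡ ¬¬p3 = 1/5 ≡ 1 = 1/5
¬¬p3 ≡ (((p3 ∨ p2) ∨ (p1 ∨ p2)) ≡ ¬¬p3) = 1 ≡ 1/5 = 1/5
((p2 ≡ p1) ⊃ ¬¬p3) ⊃ (¬¬p3 ≡ (((p3 ∨ p2) ∨ (p1 ∨ p2)) ≡ ¬¬p3)) = 1 ⊃ 1/5 = 1/5
No assignment yields a value below 1/5, so this is the minimum.

1/5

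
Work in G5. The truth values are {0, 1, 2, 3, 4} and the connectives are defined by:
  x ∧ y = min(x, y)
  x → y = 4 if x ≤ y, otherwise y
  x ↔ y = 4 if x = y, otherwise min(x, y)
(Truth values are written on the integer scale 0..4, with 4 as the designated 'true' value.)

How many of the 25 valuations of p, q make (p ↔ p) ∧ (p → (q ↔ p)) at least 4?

value 4: 15 assignments (counts)
value 3: 1 assignment
value 2: 2 assignments
value 1: 3 assignments
value 0: 4 assignments
So 15 of the 25 assignments meet the threshold.

15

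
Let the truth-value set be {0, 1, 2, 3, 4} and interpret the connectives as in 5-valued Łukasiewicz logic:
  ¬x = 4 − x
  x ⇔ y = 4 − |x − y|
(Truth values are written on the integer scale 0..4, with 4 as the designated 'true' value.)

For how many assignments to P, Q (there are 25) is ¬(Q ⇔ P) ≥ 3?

6

value 4: 2 assignments (counts)
value 3: 4 assignments (counts)
value 2: 6 assignments
value 1: 8 assignments
value 0: 5 assignments
So 6 of the 25 assignments meet the threshold.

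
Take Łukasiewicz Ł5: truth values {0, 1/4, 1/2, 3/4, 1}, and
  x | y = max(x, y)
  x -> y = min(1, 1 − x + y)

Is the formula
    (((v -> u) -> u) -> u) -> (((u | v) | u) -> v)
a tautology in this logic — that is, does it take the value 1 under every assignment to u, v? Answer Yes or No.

No

Counterexample: take u = 1/4, v = 0.
v -> u = 0 -> 1/4 = 1
(v -> u) -> u = 1 -> 1/4 = 1/4
((v -> u) -> u) -> u = 1/4 -> 1/4 = 1
u | v = 1/4 | 0 = 1/4
(u | v) | u = 1/4 | 1/4 = 1/4
((u | v) | u) -> v = 1/4 -> 0 = 3/4
(((v -> u) -> u) -> u) -> (((u | v) | u) -> v) = 1 -> 3/4 = 3/4
This gives 3/4 ≠ 1.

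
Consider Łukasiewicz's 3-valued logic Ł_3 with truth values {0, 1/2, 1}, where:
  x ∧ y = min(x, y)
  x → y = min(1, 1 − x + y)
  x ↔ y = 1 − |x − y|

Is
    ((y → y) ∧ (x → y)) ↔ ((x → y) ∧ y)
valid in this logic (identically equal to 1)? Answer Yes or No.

No

Counterexample: take x = 0, y = 0.
y → y = 0 → 0 = 1
x → y = 0 → 0 = 1
(y → y) ∧ (x → y) = 1 ∧ 1 = 1
x → y = 0 → 0 = 1
(x → y) ∧ y = 1 ∧ 0 = 0
((y → y) ∧ (x → y)) ↔ ((x → y) ∧ y) = 1 ↔ 0 = 0
This gives 0 ≠ 1.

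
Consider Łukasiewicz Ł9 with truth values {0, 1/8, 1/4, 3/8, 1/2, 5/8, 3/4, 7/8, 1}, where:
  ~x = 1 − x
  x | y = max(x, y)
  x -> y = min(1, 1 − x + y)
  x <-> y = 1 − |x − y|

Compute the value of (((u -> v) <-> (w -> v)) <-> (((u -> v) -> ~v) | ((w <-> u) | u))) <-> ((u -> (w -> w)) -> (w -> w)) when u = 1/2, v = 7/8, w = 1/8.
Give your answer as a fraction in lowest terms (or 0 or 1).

5/8

u -> v = 1/2 -> 7/8 = 1
w -> v = 1/8 -> 7/8 = 1
(u -> v) <-> (w -> v) = 1 <-> 1 = 1
u -> v = 1/2 -> 7/8 = 1
~v = ~7/8 = 1/8
(u -> v) -> ~v = 1 -> 1/8 = 1/8
w <-> u = 1/8 <-> 1/2 = 5/8
(w <-> u) | u = 5/8 | 1/2 = 5/8
((u -> v) -> ~v) | ((w <-> u) | u) = 1/8 | 5/8 = 5/8
((u -> v) <-> (w -> v)) <-> (((u -> v) -> ~v) | ((w <-> u) | u)) = 1 <-> 5/8 = 5/8
w -> w = 1/8 -> 1/8 = 1
u -> (w -> w) = 1/2 -> 1 = 1
w -> w = 1/8 -> 1/8 = 1
(u -> (w -> w)) -> (w -> w) = 1 -> 1 = 1
(((u -> v) <-> (w -> v)) <-> (((u -> v) -> ~v) | ((w <-> u) | u))) <-> ((u -> (w -> w)) -> (w -> w)) = 5/8 <-> 1 = 5/8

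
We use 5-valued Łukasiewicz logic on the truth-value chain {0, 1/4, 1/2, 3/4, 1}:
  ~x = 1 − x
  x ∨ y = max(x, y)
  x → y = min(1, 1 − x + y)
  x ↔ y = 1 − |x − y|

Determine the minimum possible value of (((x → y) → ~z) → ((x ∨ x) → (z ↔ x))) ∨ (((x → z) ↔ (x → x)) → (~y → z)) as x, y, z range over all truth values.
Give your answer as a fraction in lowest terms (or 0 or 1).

3/4

Take x = 3/4, y = 0, z = 0:
x → y = 3/4 → 0 = 1/4
~z = ~0 = 1
(x → y) → ~z = 1/4 → 1 = 1
x ∨ x = 3/4 ∨ 3/4 = 3/4
z ↔ x = 0 ↔ 3/4 = 1/4
(x ∨ x) → (z ↔ x) = 3/4 → 1/4 = 1/2
((x → y) → ~z) → ((x ∨ x) → (z ↔ x)) = 1 → 1/2 = 1/2
x → z = 3/4 → 0 = 1/4
x → x = 3/4 → 3/4 = 1
(x → z) ↔ (x → x) = 1/4 ↔ 1 = 1/4
~y = ~0 = 1
~y → z = 1 → 0 = 0
((x → z) ↔ (x → x)) → (~y → z) = 1/4 → 0 = 3/4
(((x → y) → ~z) → ((x ∨ x) → (z ↔ x))) ∨ (((x → z) ↔ (x → x)) → (~y → z)) = 1/2 ∨ 3/4 = 3/4
No assignment yields a value below 3/4, so this is the minimum.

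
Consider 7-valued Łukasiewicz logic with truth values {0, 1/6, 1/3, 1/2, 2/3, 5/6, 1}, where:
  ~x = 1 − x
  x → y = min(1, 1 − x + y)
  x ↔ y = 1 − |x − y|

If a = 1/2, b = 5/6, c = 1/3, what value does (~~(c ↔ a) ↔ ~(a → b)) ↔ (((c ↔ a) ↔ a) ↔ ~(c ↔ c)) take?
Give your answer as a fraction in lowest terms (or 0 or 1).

c ↔ a = 1/3 ↔ 1/2 = 5/6
~(c ↔ a) = ~5/6 = 1/6
~~(c ↔ a) = ~1/6 = 5/6
a → b = 1/2 → 5/6 = 1
~(a → b) = ~1 = 0
~~(c ↔ a) ↔ ~(a → b) = 5/6 ↔ 0 = 1/6
c ↔ a = 1/3 ↔ 1/2 = 5/6
(c ↔ a) ↔ a = 5/6 ↔ 1/2 = 2/3
c ↔ c = 1/3 ↔ 1/3 = 1
~(c ↔ c) = ~1 = 0
((c ↔ a) ↔ a) ↔ ~(c ↔ c) = 2/3 ↔ 0 = 1/3
(~~(c ↔ a) ↔ ~(a → b)) ↔ (((c ↔ a) ↔ a) ↔ ~(c ↔ c)) = 1/6 ↔ 1/3 = 5/6

5/6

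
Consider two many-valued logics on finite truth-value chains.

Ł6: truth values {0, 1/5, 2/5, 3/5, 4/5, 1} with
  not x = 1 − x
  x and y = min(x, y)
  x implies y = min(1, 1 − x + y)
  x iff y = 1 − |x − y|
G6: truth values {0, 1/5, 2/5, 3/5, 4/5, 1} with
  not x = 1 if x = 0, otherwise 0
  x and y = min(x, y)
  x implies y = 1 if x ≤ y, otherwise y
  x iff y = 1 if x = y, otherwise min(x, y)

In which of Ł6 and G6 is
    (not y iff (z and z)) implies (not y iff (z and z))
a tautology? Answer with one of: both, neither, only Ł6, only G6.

both

In Ł6: every assignment gives 1 — tautology.
In G6: every assignment gives 1 — tautology.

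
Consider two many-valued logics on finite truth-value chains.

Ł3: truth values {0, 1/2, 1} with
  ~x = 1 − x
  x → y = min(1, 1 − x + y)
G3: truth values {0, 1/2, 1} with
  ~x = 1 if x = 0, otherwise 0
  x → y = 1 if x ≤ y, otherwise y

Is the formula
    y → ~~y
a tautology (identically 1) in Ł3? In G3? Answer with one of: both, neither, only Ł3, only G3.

In Ł3: every assignment gives 1 — tautology.
In G3: every assignment gives 1 — tautology.

both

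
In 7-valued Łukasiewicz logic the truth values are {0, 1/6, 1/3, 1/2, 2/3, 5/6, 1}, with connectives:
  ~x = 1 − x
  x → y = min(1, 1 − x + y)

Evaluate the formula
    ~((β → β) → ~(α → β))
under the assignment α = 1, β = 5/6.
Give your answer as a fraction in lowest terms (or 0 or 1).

β → β = 5/6 → 5/6 = 1
α → β = 1 → 5/6 = 5/6
~(α → β) = ~5/6 = 1/6
(β → β) → ~(α → β) = 1 → 1/6 = 1/6
~((β → β) → ~(α → β)) = ~1/6 = 5/6

5/6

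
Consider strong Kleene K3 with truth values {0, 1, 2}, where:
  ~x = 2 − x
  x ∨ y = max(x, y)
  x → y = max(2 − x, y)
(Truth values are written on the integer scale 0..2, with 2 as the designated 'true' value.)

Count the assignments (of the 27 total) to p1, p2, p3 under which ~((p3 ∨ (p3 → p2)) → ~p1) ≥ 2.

7

value 2: 7 assignments (counts)
value 1: 11 assignments
value 0: 9 assignments
So 7 of the 27 assignments meet the threshold.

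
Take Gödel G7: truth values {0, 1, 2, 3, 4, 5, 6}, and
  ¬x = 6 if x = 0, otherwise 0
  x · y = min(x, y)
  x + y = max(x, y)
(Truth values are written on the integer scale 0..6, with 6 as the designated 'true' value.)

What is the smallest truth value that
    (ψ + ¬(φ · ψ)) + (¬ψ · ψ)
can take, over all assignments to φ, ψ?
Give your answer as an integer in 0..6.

1

Take φ = 1, ψ = 1:
φ · ψ = 1 · 1 = 1
¬(φ · ψ) = ¬1 = 0
ψ + ¬(φ · ψ) = 1 + 0 = 1
¬ψ = ¬1 = 0
¬ψ · ψ = 0 · 1 = 0
(ψ + ¬(φ · ψ)) + (¬ψ · ψ) = 1 + 0 = 1
No assignment yields a value below 1, so this is the minimum.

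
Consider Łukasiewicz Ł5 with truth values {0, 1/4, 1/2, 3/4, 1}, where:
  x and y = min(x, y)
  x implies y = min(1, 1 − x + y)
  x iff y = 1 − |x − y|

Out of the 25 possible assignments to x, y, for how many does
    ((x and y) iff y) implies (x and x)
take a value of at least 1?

value 1: 9 assignments (counts)
value 3/4: 7 assignments
value 1/2: 5 assignments
value 1/4: 3 assignments
value 0: 1 assignment
So 9 of the 25 assignments meet the threshold.

9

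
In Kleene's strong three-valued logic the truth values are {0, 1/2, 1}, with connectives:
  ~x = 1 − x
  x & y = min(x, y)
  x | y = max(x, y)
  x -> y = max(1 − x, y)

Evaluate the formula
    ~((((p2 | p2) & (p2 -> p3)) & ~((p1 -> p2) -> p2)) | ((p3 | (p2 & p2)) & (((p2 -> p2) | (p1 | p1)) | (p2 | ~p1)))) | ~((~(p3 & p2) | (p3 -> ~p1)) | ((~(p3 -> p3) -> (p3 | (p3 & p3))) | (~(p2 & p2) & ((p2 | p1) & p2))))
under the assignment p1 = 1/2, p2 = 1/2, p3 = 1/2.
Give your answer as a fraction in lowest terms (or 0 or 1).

p2 | p2 = 1/2 | 1/2 = 1/2
p2 -> p3 = 1/2 -> 1/2 = 1/2
(p2 | p2) & (p2 -> p3) = 1/2 & 1/2 = 1/2
p1 -> p2 = 1/2 -> 1/2 = 1/2
(p1 -> p2) -> p2 = 1/2 -> 1/2 = 1/2
~((p1 -> p2) -> p2) = ~1/2 = 1/2
((p2 | p2) & (p2 -> p3)) & ~((p1 -> p2) -> p2) = 1/2 & 1/2 = 1/2
p2 & p2 = 1/2 & 1/2 = 1/2
p3 | (p2 & p2) = 1/2 | 1/2 = 1/2
p2 -> p2 = 1/2 -> 1/2 = 1/2
p1 | p1 = 1/2 | 1/2 = 1/2
(p2 -> p2) | (p1 | p1) = 1/2 | 1/2 = 1/2
~p1 = ~1/2 = 1/2
p2 | ~p1 = 1/2 | 1/2 = 1/2
((p2 -> p2) | (p1 | p1)) | (p2 | ~p1) = 1/2 | 1/2 = 1/2
(p3 | (p2 & p2)) & (((p2 -> p2) | (p1 | p1)) | (p2 | ~p1)) = 1/2 & 1/2 = 1/2
(((p2 | p2) & (p2 -> p3)) & ~((p1 -> p2) -> p2)) | ((p3 | (p2 & p2)) & (((p2 -> p2) | (p1 | p1)) | (p2 | ~p1))) = 1/2 | 1/2 = 1/2
~((((p2 | p2) & (p2 -> p3)) & ~((p1 -> p2) -> p2)) | ((p3 | (p2 & p2)) & (((p2 -> p2) | (p1 | p1)) | (p2 | ~p1)))) = ~1/2 = 1/2
p3 & p2 = 1/2 & 1/2 = 1/2
~(p3 & p2) = ~1/2 = 1/2
~p1 = ~1/2 = 1/2
p3 -> ~p1 = 1/2 -> 1/2 = 1/2
~(p3 & p2) | (p3 -> ~p1) = 1/2 | 1/2 = 1/2
p3 -> p3 = 1/2 -> 1/2 = 1/2
~(p3 -> p3) = ~1/2 = 1/2
p3 & p3 = 1/2 & 1/2 = 1/2
p3 | (p3 & p3) = 1/2 | 1/2 = 1/2
~(p3 -> p3) -> (p3 | (p3 & p3)) = 1/2 -> 1/2 = 1/2
p2 & p2 = 1/2 & 1/2 = 1/2
~(p2 & p2) = ~1/2 = 1/2
p2 | p1 = 1/2 | 1/2 = 1/2
(p2 | p1) & p2 = 1/2 & 1/2 = 1/2
~(p2 & p2) & ((p2 | p1) & p2) = 1/2 & 1/2 = 1/2
(~(p3 -> p3) -> (p3 | (p3 & p3))) | (~(p2 & p2) & ((p2 | p1) & p2)) = 1/2 | 1/2 = 1/2
(~(p3 & p2) | (p3 -> ~p1)) | ((~(p3 -> p3) -> (p3 | (p3 & p3))) | (~(p2 & p2) & ((p2 | p1) & p2))) = 1/2 | 1/2 = 1/2
~((~(p3 & p2) | (p3 -> ~p1)) | ((~(p3 -> p3) -> (p3 | (p3 & p3))) | (~(p2 & p2) & ((p2 | p1) & p2)))) = ~1/2 = 1/2
~((((p2 | p2) & (p2 -> p3)) & ~((p1 -> p2) -> p2)) | ((p3 | (p2 & p2)) & (((p2 -> p2) | (p1 | p1)) | (p2 | ~p1)))) | ~((~(p3 & p2) | (p3 -> ~p1)) | ((~(p3 -> p3) -> (p3 | (p3 & p3))) | (~(p2 & p2) & ((p2 | p1) & p2)))) = 1/2 | 1/2 = 1/2

1/2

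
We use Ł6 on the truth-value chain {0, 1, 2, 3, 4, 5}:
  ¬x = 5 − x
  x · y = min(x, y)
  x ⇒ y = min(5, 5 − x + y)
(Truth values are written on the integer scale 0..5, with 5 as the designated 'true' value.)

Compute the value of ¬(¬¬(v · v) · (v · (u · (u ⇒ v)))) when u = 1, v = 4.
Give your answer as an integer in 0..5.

v · v = 4 · 4 = 4
¬(v · v) = ¬4 = 1
¬¬(v · v) = ¬1 = 4
u ⇒ v = 1 ⇒ 4 = 5
u · (u ⇒ v) = 1 · 5 = 1
v · (u · (u ⇒ v)) = 4 · 1 = 1
¬¬(v · v) · (v · (u · (u ⇒ v))) = 4 · 1 = 1
¬(¬¬(v · v) · (v · (u · (u ⇒ v)))) = ¬1 = 4

4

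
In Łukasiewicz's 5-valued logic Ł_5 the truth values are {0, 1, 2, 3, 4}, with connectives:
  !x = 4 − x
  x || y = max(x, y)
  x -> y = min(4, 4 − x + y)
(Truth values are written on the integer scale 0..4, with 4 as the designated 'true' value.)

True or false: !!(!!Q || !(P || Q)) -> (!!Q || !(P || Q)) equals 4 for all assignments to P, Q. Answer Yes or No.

Yes

At P = 4, Q = 2, for instance:
!Q = !2 = 2
!!Q = !2 = 2
P || Q = 4 || 2 = 4
!(P || Q) = !4 = 0
!!Q || !(P || Q) = 2 || 0 = 2
!(!!Q || !(P || Q)) = !2 = 2
!!(!!Q || !(P || Q)) = !2 = 2
!!(!!Q || !(P || Q)) -> (!!Q || !(P || Q)) = 2 -> 2 = 4
and checking the remaining 24 assignments likewise gives ≥ 4 in every case.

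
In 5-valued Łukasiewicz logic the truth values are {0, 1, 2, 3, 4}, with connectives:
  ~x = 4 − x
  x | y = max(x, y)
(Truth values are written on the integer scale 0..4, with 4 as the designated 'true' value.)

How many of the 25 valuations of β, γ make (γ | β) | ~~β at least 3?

16

value 4: 9 assignments (counts)
value 3: 7 assignments (counts)
value 2: 5 assignments
value 1: 3 assignments
value 0: 1 assignment
So 16 of the 25 assignments meet the threshold.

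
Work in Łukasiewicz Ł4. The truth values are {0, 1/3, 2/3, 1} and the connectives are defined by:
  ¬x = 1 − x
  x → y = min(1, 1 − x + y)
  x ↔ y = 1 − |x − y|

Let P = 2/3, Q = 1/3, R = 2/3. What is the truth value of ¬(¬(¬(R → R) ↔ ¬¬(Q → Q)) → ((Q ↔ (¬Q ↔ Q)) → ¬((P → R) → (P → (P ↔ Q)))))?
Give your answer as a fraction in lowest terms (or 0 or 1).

2/3

R → R = 2/3 → 2/3 = 1
¬(R → R) = ¬1 = 0
Q → Q = 1/3 → 1/3 = 1
¬(Q → Q) = ¬1 = 0
¬¬(Q → Q) = ¬0 = 1
¬(R → R) ↔ ¬¬(Q → Q) = 0 ↔ 1 = 0
¬(¬(R → R) ↔ ¬¬(Q → Q)) = ¬0 = 1
¬Q = ¬1/3 = 2/3
¬Q ↔ Q = 2/3 ↔ 1/3 = 2/3
Q ↔ (¬Q ↔ Q) = 1/3 ↔ 2/3 = 2/3
P → R = 2/3 → 2/3 = 1
P ↔ Q = 2/3 ↔ 1/3 = 2/3
P → (P ↔ Q) = 2/3 → 2/3 = 1
(P → R) → (P → (P ↔ Q)) = 1 → 1 = 1
¬((P → R) → (P → (P ↔ Q))) = ¬1 = 0
(Q ↔ (¬Q ↔ Q)) → ¬((P → R) → (P → (P ↔ Q))) = 2/3 → 0 = 1/3
¬(¬(R → R) ↔ ¬¬(Q → Q)) → ((Q ↔ (¬Q ↔ Q)) → ¬((P → R) → (P → (P ↔ Q)))) = 1 → 1/3 = 1/3
¬(¬(¬(R → R) ↔ ¬¬(Q → Q)) → ((Q ↔ (¬Q ↔ Q)) → ¬((P → R) → (P → (P ↔ Q))))) = ¬1/3 = 2/3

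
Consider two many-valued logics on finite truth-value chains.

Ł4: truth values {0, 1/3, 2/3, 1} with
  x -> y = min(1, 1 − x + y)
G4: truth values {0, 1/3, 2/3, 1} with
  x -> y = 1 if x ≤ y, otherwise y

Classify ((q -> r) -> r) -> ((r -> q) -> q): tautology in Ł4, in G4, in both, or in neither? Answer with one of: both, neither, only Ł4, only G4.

only Ł4

In Ł4: every assignment gives 1 — tautology.
In G4: at q = 1/3, r = 0 the value is 1/3 — not a tautology.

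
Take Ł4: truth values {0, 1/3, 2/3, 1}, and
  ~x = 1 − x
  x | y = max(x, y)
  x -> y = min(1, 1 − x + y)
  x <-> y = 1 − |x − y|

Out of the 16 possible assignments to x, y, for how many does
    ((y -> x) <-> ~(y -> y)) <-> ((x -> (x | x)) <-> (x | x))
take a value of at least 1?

2

x = 0, y = 0 ↦ 1  ≥
x = 0, y = 1/3 ↦ 2/3  <
x = 0, y = 2/3 ↦ 1/3  <
x = 0, y = 1 ↦ 0  <
x = 1/3, y = 0 ↦ 2/3  <
x = 1/3, y = 1/3 ↦ 2/3  <
x = 1/3, y = 2/3 ↦ 1  ≥
x = 1/3, y = 1 ↦ 2/3  <
x = 2/3, y = 0 ↦ 1/3  <
x = 2/3, y = 1/3 ↦ 1/3  <
x = 2/3, y = 2/3 ↦ 1/3  <
x = 2/3, y = 1 ↦ 2/3  <
x = 1, y = 0 ↦ 0  <
x = 1, y = 1/3 ↦ 0  <
x = 1, y = 2/3 ↦ 0  <
x = 1, y = 1 ↦ 0  <
So 2 of the 16 assignments meet the threshold.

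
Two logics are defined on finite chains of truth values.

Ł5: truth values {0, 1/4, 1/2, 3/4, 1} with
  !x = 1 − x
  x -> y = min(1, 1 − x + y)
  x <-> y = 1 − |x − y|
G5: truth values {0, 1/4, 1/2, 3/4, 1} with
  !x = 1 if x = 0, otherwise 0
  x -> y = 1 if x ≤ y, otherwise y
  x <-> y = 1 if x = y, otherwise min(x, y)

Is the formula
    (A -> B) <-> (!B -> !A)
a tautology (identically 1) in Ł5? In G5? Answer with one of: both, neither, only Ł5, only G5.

In Ł5: every assignment gives 1 — tautology.
In G5: at A = 1/2, B = 1/4 the value is 1/4 — not a tautology.

only Ł5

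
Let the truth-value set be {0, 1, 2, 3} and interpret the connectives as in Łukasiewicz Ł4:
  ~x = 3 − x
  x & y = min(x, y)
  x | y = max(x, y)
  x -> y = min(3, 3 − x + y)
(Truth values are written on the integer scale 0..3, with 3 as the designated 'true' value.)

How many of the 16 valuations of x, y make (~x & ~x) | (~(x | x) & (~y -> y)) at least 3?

4

x = 0, y = 0 ↦ 3  ≥
x = 0, y = 1 ↦ 3  ≥
x = 0, y = 2 ↦ 3  ≥
x = 0, y = 3 ↦ 3  ≥
x = 1, y = 0 ↦ 2  <
x = 1, y = 1 ↦ 2  <
x = 1, y = 2 ↦ 2  <
x = 1, y = 3 ↦ 2  <
x = 2, y = 0 ↦ 1  <
x = 2, y = 1 ↦ 1  <
x = 2, y = 2 ↦ 1  <
x = 2, y = 3 ↦ 1  <
x = 3, y = 0 ↦ 0  <
x = 3, y = 1 ↦ 0  <
x = 3, y = 2 ↦ 0  <
x = 3, y = 3 ↦ 0  <
So 4 of the 16 assignments meet the threshold.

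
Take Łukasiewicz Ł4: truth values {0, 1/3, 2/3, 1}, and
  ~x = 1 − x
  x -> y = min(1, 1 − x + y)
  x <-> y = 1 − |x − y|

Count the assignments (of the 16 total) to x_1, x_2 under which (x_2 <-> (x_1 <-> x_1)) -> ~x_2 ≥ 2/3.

12

x_1 = 0, x_2 = 0 ↦ 1  ≥
x_1 = 0, x_2 = 1/3 ↦ 1  ≥
x_1 = 0, x_2 = 2/3 ↦ 2/3  ≥
x_1 = 0, x_2 = 1 ↦ 0  <
x_1 = 1/3, x_2 = 0 ↦ 1  ≥
x_1 = 1/3, x_2 = 1/3 ↦ 1  ≥
x_1 = 1/3, x_2 = 2/3 ↦ 2/3  ≥
x_1 = 1/3, x_2 = 1 ↦ 0  <
x_1 = 2/3, x_2 = 0 ↦ 1  ≥
x_1 = 2/3, x_2 = 1/3 ↦ 1  ≥
x_1 = 2/3, x_2 = 2/3 ↦ 2/3  ≥
x_1 = 2/3, x_2 = 1 ↦ 0  <
x_1 = 1, x_2 = 0 ↦ 1  ≥
x_1 = 1, x_2 = 1/3 ↦ 1  ≥
x_1 = 1, x_2 = 2/3 ↦ 2/3  ≥
x_1 = 1, x_2 = 1 ↦ 0  <
So 12 of the 16 assignments meet the threshold.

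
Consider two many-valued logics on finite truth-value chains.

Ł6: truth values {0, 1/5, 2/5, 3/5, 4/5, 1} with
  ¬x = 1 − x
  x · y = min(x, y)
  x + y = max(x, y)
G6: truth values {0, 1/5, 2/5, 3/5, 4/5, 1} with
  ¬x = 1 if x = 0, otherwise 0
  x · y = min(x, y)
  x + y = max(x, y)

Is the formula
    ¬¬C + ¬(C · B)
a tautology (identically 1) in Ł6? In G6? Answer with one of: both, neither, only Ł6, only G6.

In Ł6: at B = 1/5, C = 1/5 the value is 4/5 — not a tautology.
In G6: every assignment gives 1 — tautology.

only G6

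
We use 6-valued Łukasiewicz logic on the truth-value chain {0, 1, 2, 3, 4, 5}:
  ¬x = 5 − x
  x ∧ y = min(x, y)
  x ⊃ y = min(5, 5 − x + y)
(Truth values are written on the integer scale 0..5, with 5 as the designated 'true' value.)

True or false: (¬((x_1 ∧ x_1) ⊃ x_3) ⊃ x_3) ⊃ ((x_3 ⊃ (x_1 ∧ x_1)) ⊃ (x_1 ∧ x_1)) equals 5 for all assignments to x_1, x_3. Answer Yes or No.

Counterexample: take x_1 = 0, x_3 = 0.
x_1 ∧ x_1 = 0 ∧ 0 = 0
(x_1 ∧ x_1) ⊃ x_3 = 0 ⊃ 0 = 5
¬((x_1 ∧ x_1) ⊃ x_3) = ¬5 = 0
¬((x_1 ∧ x_1) ⊃ x_3) ⊃ x_3 = 0 ⊃ 0 = 5
x_1 ∧ x_1 = 0 ∧ 0 = 0
x_3 ⊃ (x_1 ∧ x_1) = 0 ⊃ 0 = 5
x_1 ∧ x_1 = 0 ∧ 0 = 0
(x_3 ⊃ (x_1 ∧ x_1)) ⊃ (x_1 ∧ x_1) = 5 ⊃ 0 = 0
(¬((x_1 ∧ x_1) ⊃ x_3) ⊃ x_3) ⊃ ((x_3 ⊃ (x_1 ∧ x_1)) ⊃ (x_1 ∧ x_1)) = 5 ⊃ 0 = 0
This gives 0 ≠ 5.

No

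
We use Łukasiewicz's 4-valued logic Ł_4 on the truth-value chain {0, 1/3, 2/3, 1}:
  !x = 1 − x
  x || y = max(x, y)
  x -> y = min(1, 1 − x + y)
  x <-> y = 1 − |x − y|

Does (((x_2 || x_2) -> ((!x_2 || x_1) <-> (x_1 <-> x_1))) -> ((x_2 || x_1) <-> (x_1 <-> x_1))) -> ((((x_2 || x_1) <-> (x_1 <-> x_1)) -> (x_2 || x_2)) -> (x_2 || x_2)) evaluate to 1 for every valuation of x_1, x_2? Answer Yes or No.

Counterexample: take x_1 = 0, x_2 = 2/3.
x_2 || x_2 = 2/3 || 2/3 = 2/3
!x_2 = !2/3 = 1/3
!x_2 || x_1 = 1/3 || 0 = 1/3
x_1 <-> x_1 = 0 <-> 0 = 1
(!x_2 || x_1) <-> (x_1 <-> x_1) = 1/3 <-> 1 = 1/3
(x_2 || x_2) -> ((!x_2 || x_1) <-> (x_1 <-> x_1)) = 2/3 -> 1/3 = 2/3
x_2 || x_1 = 2/3 || 0 = 2/3
x_1 <-> x_1 = 0 <-> 0 = 1
(x_2 || x_1) <-> (x_1 <-> x_1) = 2/3 <-> 1 = 2/3
((x_2 || x_2) -> ((!x_2 || x_1) <-> (x_1 <-> x_1))) -> ((x_2 || x_1) <-> (x_1 <-> x_1)) = 2/3 -> 2/3 = 1
x_2 || x_1 = 2/3 || 0 = 2/3
x_1 <-> x_1 = 0 <-> 0 = 1
(x_2 || x_1) <-> (x_1 <-> x_1) = 2/3 <-> 1 = 2/3
x_2 || x_2 = 2/3 || 2/3 = 2/3
((x_2 || x_1) <-> (x_1 <-> x_1)) -> (x_2 || x_2) = 2/3 -> 2/3 = 1
x_2 || x_2 = 2/3 || 2/3 = 2/3
(((x_2 || x_1) <-> (x_1 <-> x_1)) -> (x_2 || x_2)) -> (x_2 || x_2) = 1 -> 2/3 = 2/3
(((x_2 || x_2) -> ((!x_2 || x_1) <-> (x_1 <-> x_1))) -> ((x_2 || x_1) <-> (x_1 <-> x_1))) -> ((((x_2 || x_1) <-> (x_1 <-> x_1)) -> (x_2 || x_2)) -> (x_2 || x_2)) = 1 -> 2/3 = 2/3
This gives 2/3 ≠ 1.

No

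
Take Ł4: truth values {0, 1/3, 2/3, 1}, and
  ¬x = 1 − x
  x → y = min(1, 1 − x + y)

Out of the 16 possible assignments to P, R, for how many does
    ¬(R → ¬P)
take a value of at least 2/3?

3

P = 0, R = 0 ↦ 0  <
P = 0, R = 1/3 ↦ 0  <
P = 0, R = 2/3 ↦ 0  <
P = 0, R = 1 ↦ 0  <
P = 1/3, R = 0 ↦ 0  <
P = 1/3, R = 1/3 ↦ 0  <
P = 1/3, R = 2/3 ↦ 0  <
P = 1/3, R = 1 ↦ 1/3  <
P = 2/3, R = 0 ↦ 0  <
P = 2/3, R = 1/3 ↦ 0  <
P = 2/3, R = 2/3 ↦ 1/3  <
P = 2/3, R = 1 ↦ 2/3  ≥
P = 1, R = 0 ↦ 0  <
P = 1, R = 1/3 ↦ 1/3  <
P = 1, R = 2/3 ↦ 2/3  ≥
P = 1, R = 1 ↦ 1  ≥
So 3 of the 16 assignments meet the threshold.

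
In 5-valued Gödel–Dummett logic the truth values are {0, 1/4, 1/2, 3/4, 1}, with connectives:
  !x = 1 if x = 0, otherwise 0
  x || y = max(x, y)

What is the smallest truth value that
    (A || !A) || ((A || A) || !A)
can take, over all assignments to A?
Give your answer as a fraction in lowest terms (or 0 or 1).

1/4

Take A = 1/4:
!A = !1/4 = 0
A || !A = 1/4 || 0 = 1/4
A || A = 1/4 || 1/4 = 1/4
!A = !1/4 = 0
(A || A) || !A = 1/4 || 0 = 1/4
(A || !A) || ((A || A) || !A) = 1/4 || 1/4 = 1/4
No assignment yields a value below 1/4, so this is the minimum.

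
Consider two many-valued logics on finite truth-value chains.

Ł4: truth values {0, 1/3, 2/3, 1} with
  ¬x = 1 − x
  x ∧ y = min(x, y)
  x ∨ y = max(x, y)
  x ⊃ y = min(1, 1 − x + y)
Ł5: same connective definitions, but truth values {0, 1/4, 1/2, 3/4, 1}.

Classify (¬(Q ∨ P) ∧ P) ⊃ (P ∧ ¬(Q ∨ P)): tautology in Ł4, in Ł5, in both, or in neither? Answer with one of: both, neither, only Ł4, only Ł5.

In Ł4: every assignment gives 1 — tautology.
In Ł5: every assignment gives 1 — tautology.

both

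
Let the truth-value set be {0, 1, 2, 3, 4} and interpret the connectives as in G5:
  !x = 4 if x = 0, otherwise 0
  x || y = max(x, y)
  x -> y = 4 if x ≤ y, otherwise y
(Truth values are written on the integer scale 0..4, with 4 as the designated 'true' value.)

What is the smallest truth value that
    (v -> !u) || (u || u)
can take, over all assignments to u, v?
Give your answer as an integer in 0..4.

Take u = 1, v = 1:
!u = !1 = 0
v -> !u = 1 -> 0 = 0
u || u = 1 || 1 = 1
(v -> !u) || (u || u) = 0 || 1 = 1
No assignment yields a value below 1, so this is the minimum.

1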